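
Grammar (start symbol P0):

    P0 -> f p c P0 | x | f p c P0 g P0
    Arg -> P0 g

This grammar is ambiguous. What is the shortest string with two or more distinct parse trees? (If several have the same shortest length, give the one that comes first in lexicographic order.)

length 1: no string has ≥2 trees
length 4: no string has ≥2 trees
length 6: no string has ≥2 trees
length 7: no string has ≥2 trees
length 9: f p c f p c x g x has 2 parse trees

Two derivations of f p c f p c x g x:
  P0 ⇒ f p c P0 ⇒ f p c f p c P0 g P0 ⇒ f p c f p c x g P0 ⇒ f p c f p c x g x
  P0 ⇒ f p c P0 g P0 ⇒ f p c f p c P0 g P0 ⇒ f p c f p c x g P0 ⇒ f p c f p c x g x

f p c f p c x g x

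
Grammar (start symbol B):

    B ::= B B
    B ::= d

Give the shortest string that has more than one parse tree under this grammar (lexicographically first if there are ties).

length 1: no string has ≥2 trees
length 2: no string has ≥2 trees
length 3: d d d has 2 parse trees

Two derivations of d d d:
  B ⇒ B B ⇒ B B B ⇒ d B B ⇒ d d B ⇒ d d d
  B ⇒ B B ⇒ d B ⇒ d B B ⇒ d d B ⇒ d d d

d d d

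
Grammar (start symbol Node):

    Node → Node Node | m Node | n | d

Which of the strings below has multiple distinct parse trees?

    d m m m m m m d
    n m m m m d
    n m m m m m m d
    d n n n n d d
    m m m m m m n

d m m m m m m d: 1 tree
n m m m m d: 1 tree
n m m m m m m d: 1 tree
d n n n n d d: 132 trees
m m m m m m n: 1 tree

d n n n n d d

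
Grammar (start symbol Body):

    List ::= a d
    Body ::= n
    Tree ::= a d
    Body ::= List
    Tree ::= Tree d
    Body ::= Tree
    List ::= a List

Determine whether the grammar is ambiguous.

Ambiguous

Witness: a d

Derivation 1: Body ⇒ List ⇒ a d
Derivation 2: Body ⇒ Tree ⇒ a d

Two distinct leftmost derivations for the same string.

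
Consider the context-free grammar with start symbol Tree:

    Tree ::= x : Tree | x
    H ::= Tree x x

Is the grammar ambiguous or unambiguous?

Unambiguous

(H is unreachable from Tree, so its rules don't affect L(Tree).) The reachable grammar is A → atom sep A | atom. Each atom is followed by either the separator (recurse) or end-of-string (stop) — no choice point.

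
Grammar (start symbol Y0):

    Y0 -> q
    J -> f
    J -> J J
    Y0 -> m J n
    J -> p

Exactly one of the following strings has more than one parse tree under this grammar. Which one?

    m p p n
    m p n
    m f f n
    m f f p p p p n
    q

m f f p p p p n

m p p n: 1 tree
m p n: 1 tree
m f f n: 1 tree
m f f p p p p n: 42 trees
q: 1 tree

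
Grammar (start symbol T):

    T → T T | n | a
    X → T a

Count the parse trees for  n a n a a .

Parse trees for n a n a a (showing first 6 of 14):
  [T [T n] [T [T a] [T [T n] [T [T a] [T a]]]]]
  [T [T n] [T [T a] [T [T [T n] [T a]] [T a]]]]
  [T [T n] [T [T [T a] [T n]] [T [T a] [T a]]]]
  [T [T n] [T [T [T a] [T [T n] [T a]]] [T a]]]
  [T [T n] [T [T [T [T a] [T n]] [T a]] [T a]]]
  [T [T [T n] [T a]] [T [T n] [T [T a] [T a]]]]

14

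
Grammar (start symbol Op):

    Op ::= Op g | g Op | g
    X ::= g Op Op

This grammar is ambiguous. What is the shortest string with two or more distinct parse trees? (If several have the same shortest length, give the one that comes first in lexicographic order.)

length 1: no string has ≥2 trees
length 2: g g has 2 parse trees

Two derivations of g g:
  Op ⇒ Op g ⇒ g g
  Op ⇒ g Op ⇒ g g

g g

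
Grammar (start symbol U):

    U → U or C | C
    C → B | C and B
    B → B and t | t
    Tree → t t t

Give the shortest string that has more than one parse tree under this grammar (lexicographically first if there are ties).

t and t

length 1: no string has ≥2 trees
length 3: t and t has 2 parse trees

Two derivations of t and t:
  U ⇒ C ⇒ B ⇒ B and t ⇒ t and t
  U ⇒ C ⇒ C and B ⇒ B and B ⇒ t and B ⇒ t and t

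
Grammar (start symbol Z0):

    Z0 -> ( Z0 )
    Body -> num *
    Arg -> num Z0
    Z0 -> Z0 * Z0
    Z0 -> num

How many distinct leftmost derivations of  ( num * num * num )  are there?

Parse trees for ( num * num * num ):
  [Z0 ( [Z0 [Z0 num] * [Z0 [Z0 num] * [Z0 num]]] )]
  [Z0 ( [Z0 [Z0 [Z0 num] * [Z0 num]] * [Z0 num]] )]

2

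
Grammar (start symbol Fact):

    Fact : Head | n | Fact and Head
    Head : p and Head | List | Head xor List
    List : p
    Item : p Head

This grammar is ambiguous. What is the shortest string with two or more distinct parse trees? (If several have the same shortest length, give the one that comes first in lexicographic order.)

length 1: no string has ≥2 trees
length 3: p and p has 2 parse trees

Two derivations of p and p:
  Fact ⇒ Head ⇒ p and Head ⇒ p and List ⇒ p and p
  Fact ⇒ Fact and Head ⇒ Head and Head ⇒ List and Head ⇒ p and Head ⇒ p and List ⇒ p and p

p and p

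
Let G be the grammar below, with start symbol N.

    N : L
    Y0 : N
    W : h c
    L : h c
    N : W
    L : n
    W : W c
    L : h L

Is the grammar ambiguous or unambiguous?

Ambiguous

Witness: h c

Derivation 1: N ⇒ L ⇒ h c
Derivation 2: N ⇒ W ⇒ h c

Two distinct leftmost derivations for the same string.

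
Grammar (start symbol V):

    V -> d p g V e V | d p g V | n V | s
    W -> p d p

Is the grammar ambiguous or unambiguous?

Witness: d p g d p g s e s

Derivation 1: V ⇒ d p g V e V ⇒ d p g d p g V e V ⇒ d p g d p g s e V ⇒ d p g d p g s e s
Derivation 2: V ⇒ d p g V ⇒ d p g d p g V e V ⇒ d p g d p g s e V ⇒ d p g d p g s e s

Two distinct leftmost derivations for the same string.

Ambiguous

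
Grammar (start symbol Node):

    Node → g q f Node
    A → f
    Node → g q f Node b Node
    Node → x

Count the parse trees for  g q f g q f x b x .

2

Parse trees for g q f g q f x b x:
  [Node g q f [Node g q f [Node x] b [Node x]]]
  [Node g q f [Node g q f [Node x]] b [Node x]]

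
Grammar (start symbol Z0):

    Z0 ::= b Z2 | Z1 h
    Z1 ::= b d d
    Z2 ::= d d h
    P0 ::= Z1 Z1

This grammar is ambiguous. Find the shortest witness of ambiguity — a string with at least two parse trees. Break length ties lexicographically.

b d d h

length 4: b d d h has 2 parse trees

Two derivations of b d d h:
  Z0 ⇒ b Z2 ⇒ b d d h
  Z0 ⇒ Z1 h ⇒ b d d h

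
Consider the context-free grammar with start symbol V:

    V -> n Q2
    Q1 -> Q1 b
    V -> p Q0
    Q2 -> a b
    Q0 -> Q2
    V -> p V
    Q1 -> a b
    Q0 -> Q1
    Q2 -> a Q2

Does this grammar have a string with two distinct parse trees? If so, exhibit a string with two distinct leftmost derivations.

Witness: p a b

Derivation 1: V ⇒ p Q0 ⇒ p Q2 ⇒ p a b
Derivation 2: V ⇒ p Q0 ⇒ p Q1 ⇒ p a b

Two distinct leftmost derivations for the same string.

Ambiguous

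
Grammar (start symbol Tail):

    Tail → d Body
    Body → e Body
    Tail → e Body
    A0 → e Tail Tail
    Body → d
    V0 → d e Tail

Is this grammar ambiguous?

Unambiguous

(A0, V0 are unreachable from Tail, so their rules don't affect L(Tail).) Each reachable nonterminal has at most one production per leading terminal, and all productions are right-linear; the derivation is determined token-by-token.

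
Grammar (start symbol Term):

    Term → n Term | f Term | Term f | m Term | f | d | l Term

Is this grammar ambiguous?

Ambiguous

Witness: f f

Derivation 1: Term ⇒ f Term ⇒ f f
Derivation 2: Term ⇒ Term f ⇒ f f

Two distinct leftmost derivations for the same string.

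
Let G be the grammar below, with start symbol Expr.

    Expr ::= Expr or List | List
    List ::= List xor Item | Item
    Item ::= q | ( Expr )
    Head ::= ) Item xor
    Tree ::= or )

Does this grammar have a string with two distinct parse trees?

Unambiguous

Only Expr, List, Item are reachable from Expr; ignoring the rest: This is a standard precedence ladder (Expr over List over Item), with each level left-recursive on its own operator ('or' at Expr, 'xor' at List). That structure is LR(1), hence unambiguous.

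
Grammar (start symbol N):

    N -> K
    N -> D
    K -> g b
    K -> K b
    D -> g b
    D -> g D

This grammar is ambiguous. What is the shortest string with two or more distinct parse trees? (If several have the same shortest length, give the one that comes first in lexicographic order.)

length 2: g b has 2 parse trees

Two derivations of g b:
  N ⇒ K ⇒ g b
  N ⇒ D ⇒ g b

g b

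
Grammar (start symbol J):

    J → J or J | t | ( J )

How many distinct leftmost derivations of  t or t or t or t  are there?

Parse trees for t or t or t or t:
  [J [J t] or [J [J t] or [J [J t] or [J t]]]]
  [J [J t] or [J [J [J t] or [J t]] or [J t]]]
  [J [J [J t] or [J t]] or [J [J t] or [J t]]]
  [J [J [J t] or [J [J t] or [J t]]] or [J t]]
  [J [J [J [J t] or [J t]] or [J t]] or [J t]]

5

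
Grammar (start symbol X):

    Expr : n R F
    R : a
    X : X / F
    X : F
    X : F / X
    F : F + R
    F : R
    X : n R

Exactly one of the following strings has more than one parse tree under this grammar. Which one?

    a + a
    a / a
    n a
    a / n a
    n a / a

a + a: 1 tree
a / a: 2 trees
n a: 1 tree
a / n a: 1 tree
n a / a: 1 tree

a / a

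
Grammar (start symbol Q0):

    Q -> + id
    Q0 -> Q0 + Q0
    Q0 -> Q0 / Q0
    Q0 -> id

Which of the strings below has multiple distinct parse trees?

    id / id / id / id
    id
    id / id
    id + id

id / id / id / id

id / id / id / id: 5 trees
id: 1 tree
id / id: 1 tree
id + id: 1 tree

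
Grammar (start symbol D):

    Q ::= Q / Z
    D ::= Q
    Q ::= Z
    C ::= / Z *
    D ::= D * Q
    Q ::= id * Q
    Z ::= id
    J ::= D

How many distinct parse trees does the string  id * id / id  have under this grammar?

Parse trees for id * id / id:
  [D [Q [Q id * [Q [Z id]]] / [Z id]]]
  [D [Q id * [Q [Q [Z id]] / [Z id]]]]
  [D [D [Q [Z id]]] * [Q [Q [Z id]] / [Z id]]]

3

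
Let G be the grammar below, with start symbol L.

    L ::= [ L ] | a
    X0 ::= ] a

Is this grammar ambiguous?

Unambiguous

(X0 is unreachable from L, so its rules don't affect L(L).) Each string is a nest of matched brackets around a single atom. An opening bracket forces the recursive rule; an atom forces the base rule.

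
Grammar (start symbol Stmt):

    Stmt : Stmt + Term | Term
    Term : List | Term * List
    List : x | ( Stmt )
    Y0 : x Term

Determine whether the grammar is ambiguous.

Unambiguous

(Y0 is unreachable from Stmt, so its rules don't affect L(Stmt).) This is a standard precedence ladder (Stmt over Term over List), with each level left-recursive on its own operator ('+' at Stmt, '*' at Term). That structure is LR(1), hence unambiguous.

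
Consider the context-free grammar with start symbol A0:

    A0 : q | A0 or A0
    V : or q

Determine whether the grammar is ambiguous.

Ambiguous

Witness: q or q or q

Derivation 1: A0 ⇒ A0 or A0 ⇒ q or A0 ⇒ q or A0 or A0 ⇒ q or q or A0 ⇒ q or q or q
Derivation 2: A0 ⇒ A0 or A0 ⇒ A0 or A0 or A0 ⇒ q or A0 or A0 ⇒ q or q or A0 ⇒ q or q or q

Two distinct leftmost derivations for the same string.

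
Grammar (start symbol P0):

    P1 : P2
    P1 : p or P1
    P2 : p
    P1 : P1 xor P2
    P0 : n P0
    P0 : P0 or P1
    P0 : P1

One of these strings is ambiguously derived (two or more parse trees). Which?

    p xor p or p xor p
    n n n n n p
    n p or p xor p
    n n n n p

p xor p or p xor p: 1 tree
n n n n n p: 1 tree
n p or p xor p: 4 trees
n n n n p: 1 tree

n p or p xor p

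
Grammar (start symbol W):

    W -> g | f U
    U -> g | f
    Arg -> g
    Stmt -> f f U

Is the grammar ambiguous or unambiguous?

Unambiguous

(Arg, Stmt are unreachable from W, so their rules don't affect L(W).) The reachable rules are right-linear with at most one rule per (nonterminal, next-terminal) pair. Each input token forces the next rule, so parsing is deterministic.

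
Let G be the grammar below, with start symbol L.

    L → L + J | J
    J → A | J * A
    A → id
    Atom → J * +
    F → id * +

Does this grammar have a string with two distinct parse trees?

Unambiguous

Only L, J, A are reachable from L; ignoring the rest: This is a standard precedence ladder (L over J over A), with each level left-recursive on its own operator ('+' at L, '*' at J). That structure is LR(1), hence unambiguous.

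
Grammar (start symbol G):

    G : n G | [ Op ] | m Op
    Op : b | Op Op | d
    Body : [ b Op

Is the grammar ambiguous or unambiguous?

Ambiguous

Witness: m b b b

Derivation 1: G ⇒ m Op ⇒ m Op Op ⇒ m b Op ⇒ m b Op Op ⇒ m b b Op ⇒ m b b b
Derivation 2: G ⇒ m Op ⇒ m Op Op ⇒ m Op Op Op ⇒ m b Op Op ⇒ m b b Op ⇒ m b b b

Two distinct leftmost derivations for the same string.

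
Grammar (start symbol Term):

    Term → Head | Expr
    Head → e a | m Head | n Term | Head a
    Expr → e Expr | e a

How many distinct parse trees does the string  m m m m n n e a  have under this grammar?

Parse trees for m m m m n n e a:
  [Term [Head m [Head m [Head m [Head m [Head n [Term [Head n [Term [Head e a]]]]]]]]]]
  [Term [Head m [Head m [Head m [Head m [Head n [Term [Head n [Term [Expr e a]]]]]]]]]]

2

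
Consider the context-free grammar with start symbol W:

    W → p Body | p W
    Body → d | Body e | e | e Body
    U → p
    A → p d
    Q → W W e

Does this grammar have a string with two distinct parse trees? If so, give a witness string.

Ambiguous

Witness: p e e

Derivation 1: W ⇒ p Body ⇒ p Body e ⇒ p e e
Derivation 2: W ⇒ p Body ⇒ p e Body ⇒ p e e

Two distinct leftmost derivations for the same string.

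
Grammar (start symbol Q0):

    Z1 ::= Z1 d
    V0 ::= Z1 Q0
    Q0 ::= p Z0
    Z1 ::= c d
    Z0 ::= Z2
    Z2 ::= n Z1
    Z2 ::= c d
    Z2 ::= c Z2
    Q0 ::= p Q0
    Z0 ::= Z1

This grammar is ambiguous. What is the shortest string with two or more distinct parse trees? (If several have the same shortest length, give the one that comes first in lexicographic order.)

p c d

length 3: p c d has 2 parse trees

Two derivations of p c d:
  Q0 ⇒ p Z0 ⇒ p Z2 ⇒ p c d
  Q0 ⇒ p Z0 ⇒ p Z1 ⇒ p c d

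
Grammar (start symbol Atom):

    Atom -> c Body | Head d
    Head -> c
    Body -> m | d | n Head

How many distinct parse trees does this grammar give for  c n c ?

1

Parse trees for c n c:
  [Atom c [Body n [Head c]]]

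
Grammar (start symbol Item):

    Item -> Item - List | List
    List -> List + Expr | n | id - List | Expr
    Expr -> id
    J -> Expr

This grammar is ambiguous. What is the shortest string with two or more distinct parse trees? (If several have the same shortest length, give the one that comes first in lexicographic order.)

id - id

length 1: no string has ≥2 trees
length 3: id - id has 2 parse trees

Two derivations of id - id:
  Item ⇒ Item - List ⇒ List - List ⇒ Expr - List ⇒ id - List ⇒ id - Expr ⇒ id - id
  Item ⇒ List ⇒ id - List ⇒ id - Expr ⇒ id - id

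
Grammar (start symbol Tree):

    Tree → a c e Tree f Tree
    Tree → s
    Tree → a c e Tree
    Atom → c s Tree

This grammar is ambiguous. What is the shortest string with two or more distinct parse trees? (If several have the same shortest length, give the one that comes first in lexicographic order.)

length 1: no string has ≥2 trees
length 4: no string has ≥2 trees
length 6: no string has ≥2 trees
length 7: no string has ≥2 trees
length 9: a c e a c e s f s has 2 parse trees

Two derivations of a c e a c e s f s:
  Tree ⇒ a c e Tree f Tree ⇒ a c e a c e Tree f Tree ⇒ a c e a c e s f Tree ⇒ a c e a c e s f s
  Tree ⇒ a c e Tree ⇒ a c e a c e Tree f Tree ⇒ a c e a c e s f Tree ⇒ a c e a c e s f s

a c e a c e s f s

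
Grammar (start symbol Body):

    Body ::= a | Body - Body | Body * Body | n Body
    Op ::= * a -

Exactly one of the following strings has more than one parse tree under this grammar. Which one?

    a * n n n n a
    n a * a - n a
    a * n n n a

n a * a - n a

a * n n n n a: 1 tree
n a * a - n a: 5 trees
a * n n n a: 1 tree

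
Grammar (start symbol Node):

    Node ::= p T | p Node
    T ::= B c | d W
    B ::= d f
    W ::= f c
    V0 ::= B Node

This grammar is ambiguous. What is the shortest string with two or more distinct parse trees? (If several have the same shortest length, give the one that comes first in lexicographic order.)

length 4: p d f c has 2 parse trees

Two derivations of p d f c:
  Node ⇒ p T ⇒ p B c ⇒ p d f c
  Node ⇒ p T ⇒ p d W ⇒ p d f c

p d f c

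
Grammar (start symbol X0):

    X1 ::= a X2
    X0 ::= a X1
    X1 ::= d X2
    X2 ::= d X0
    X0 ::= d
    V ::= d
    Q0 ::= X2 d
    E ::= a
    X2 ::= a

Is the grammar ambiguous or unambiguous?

Unambiguous

Only X0, X1, X2 are reachable from X0; ignoring the rest: The reachable rules are right-linear with at most one rule per (nonterminal, next-terminal) pair. Each input token forces the next rule, so parsing is deterministic.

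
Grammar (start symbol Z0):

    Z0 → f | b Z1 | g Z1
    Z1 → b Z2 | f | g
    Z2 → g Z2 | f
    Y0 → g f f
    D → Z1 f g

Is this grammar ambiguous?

Unambiguous

Only Z0, Z1, Z2 are reachable from Z0; ignoring the rest: Restricted to the reachable nonterminals, every rule has the form A → t or A → t B, and no two rules for the same A share a first terminal. The grammar encodes a DFA — one run per string.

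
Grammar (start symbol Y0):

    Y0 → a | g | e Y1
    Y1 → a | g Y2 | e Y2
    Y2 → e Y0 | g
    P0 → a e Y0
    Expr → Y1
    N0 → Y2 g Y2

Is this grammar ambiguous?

Unambiguous

Only Y0, Y1, Y2 are reachable from Y0; ignoring the rest: Restricted to the reachable nonterminals, every rule has the form A → t or A → t B, and no two rules for the same A share a first terminal. The grammar encodes a DFA — one run per string.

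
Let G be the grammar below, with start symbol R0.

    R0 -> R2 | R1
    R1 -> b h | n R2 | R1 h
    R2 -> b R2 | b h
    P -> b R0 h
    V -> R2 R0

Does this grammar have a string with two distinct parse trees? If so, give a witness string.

Ambiguous

Witness: b h

Derivation 1: R0 ⇒ R2 ⇒ b h
Derivation 2: R0 ⇒ R1 ⇒ b h

Two distinct leftmost derivations for the same string.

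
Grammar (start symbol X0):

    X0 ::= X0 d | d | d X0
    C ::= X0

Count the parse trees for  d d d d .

8

Parse trees for d d d d:
  [X0 [X0 [X0 [X0 d] d] d] d]
  [X0 [X0 [X0 d [X0 d]] d] d]
  [X0 [X0 d [X0 [X0 d] d]] d]
  [X0 [X0 d [X0 d [X0 d]]] d]
  [X0 d [X0 [X0 [X0 d] d] d]]
  [X0 d [X0 [X0 d [X0 d]] d]]
  [X0 d [X0 d [X0 [X0 d] d]]]
  [X0 d [X0 d [X0 d [X0 d]]]]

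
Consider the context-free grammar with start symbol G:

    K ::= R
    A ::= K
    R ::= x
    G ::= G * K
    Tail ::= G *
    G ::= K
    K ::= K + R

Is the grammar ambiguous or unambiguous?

Only G, K, R are reachable from G; ignoring the rest: G → G * K | K  ;  K → K + R | R  — a left-associative chain with R at the bottom. Each string factors uniquely by precedence.

Unambiguous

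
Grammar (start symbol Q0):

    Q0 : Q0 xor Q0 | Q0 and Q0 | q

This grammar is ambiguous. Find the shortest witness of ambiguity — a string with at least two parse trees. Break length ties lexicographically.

length 1: no string has ≥2 trees
length 3: no string has ≥2 trees
length 5: q and q and q has 2 parse trees

Two derivations of q and q and q:
  Q0 ⇒ Q0 and Q0 ⇒ Q0 and Q0 and Q0 ⇒ q and Q0 and Q0 ⇒ q and q and Q0 ⇒ q and q and q
  Q0 ⇒ Q0 and Q0 ⇒ q and Q0 ⇒ q and Q0 and Q0 ⇒ q and q and Q0 ⇒ q and q and q

q and q and q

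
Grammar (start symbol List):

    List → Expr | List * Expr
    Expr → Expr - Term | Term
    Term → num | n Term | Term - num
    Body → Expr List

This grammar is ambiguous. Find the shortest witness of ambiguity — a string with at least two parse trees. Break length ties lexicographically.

num - num

length 1: no string has ≥2 trees
length 2: no string has ≥2 trees
length 3: num - num has 2 parse trees

Two derivations of num - num:
  List ⇒ Expr ⇒ Expr - Term ⇒ Term - Term ⇒ num - Term ⇒ num - num
  List ⇒ Expr ⇒ Term ⇒ Term - num ⇒ num - num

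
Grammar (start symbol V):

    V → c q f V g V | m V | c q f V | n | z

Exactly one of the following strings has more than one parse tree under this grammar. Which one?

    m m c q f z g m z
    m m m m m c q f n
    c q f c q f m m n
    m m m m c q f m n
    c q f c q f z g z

m m c q f z g m z: 1 tree
m m m m m c q f n: 1 tree
c q f c q f m m n: 1 tree
m m m m c q f m n: 1 tree
c q f c q f z g z: 2 trees

c q f c q f z g z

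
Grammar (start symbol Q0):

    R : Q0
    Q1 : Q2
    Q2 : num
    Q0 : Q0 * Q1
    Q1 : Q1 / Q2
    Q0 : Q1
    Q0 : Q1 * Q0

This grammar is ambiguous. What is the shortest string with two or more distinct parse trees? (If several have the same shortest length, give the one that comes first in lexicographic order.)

num * num

length 1: no string has ≥2 trees
length 3: num * num has 2 parse trees

Two derivations of num * num:
  Q0 ⇒ Q0 * Q1 ⇒ Q1 * Q1 ⇒ Q2 * Q1 ⇒ num * Q1 ⇒ num * Q2 ⇒ num * num
  Q0 ⇒ Q1 * Q0 ⇒ Q2 * Q0 ⇒ num * Q0 ⇒ num * Q1 ⇒ num * Q2 ⇒ num * num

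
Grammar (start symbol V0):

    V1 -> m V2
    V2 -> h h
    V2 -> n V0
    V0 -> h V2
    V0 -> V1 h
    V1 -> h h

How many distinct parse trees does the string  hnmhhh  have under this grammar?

1

Parse trees for hnmhhh:
  [V0 h [V2 n [V0 [V1 m [V2 h h]] h]]]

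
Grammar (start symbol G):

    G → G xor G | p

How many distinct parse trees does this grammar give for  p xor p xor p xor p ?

5

Parse trees for p xor p xor p xor p:
  [G [G p] xor [G [G p] xor [G [G p] xor [G p]]]]
  [G [G p] xor [G [G [G p] xor [G p]] xor [G p]]]
  [G [G [G p] xor [G p]] xor [G [G p] xor [G p]]]
  [G [G [G p] xor [G [G p] xor [G p]]] xor [G p]]
  [G [G [G [G p] xor [G p]] xor [G p]] xor [G p]]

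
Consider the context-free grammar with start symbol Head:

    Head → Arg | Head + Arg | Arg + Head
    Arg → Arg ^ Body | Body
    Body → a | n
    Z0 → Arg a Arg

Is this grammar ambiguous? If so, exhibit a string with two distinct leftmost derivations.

Ambiguous

Witness: a + a

Derivation 1: Head ⇒ Head + Arg ⇒ Arg + Arg ⇒ Body + Arg ⇒ a + Arg ⇒ a + Body ⇒ a + a
Derivation 2: Head ⇒ Arg + Head ⇒ Body + Head ⇒ a + Head ⇒ a + Arg ⇒ a + Body ⇒ a + a

Two distinct leftmost derivations for the same string.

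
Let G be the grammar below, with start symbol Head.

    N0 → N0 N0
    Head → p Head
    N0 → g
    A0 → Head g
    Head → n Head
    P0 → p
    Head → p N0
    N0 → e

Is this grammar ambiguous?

Ambiguous

Witness: p e e e

Derivation 1: Head ⇒ p N0 ⇒ p N0 N0 ⇒ p N0 N0 N0 ⇒ p e N0 N0 ⇒ p e e N0 ⇒ p e e e
Derivation 2: Head ⇒ p N0 ⇒ p N0 N0 ⇒ p e N0 ⇒ p e N0 N0 ⇒ p e e N0 ⇒ p e e e

Two distinct leftmost derivations for the same string.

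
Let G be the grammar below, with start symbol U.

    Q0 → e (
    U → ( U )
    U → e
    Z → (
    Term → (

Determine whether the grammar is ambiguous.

Unambiguous

Only U is reachable from U; ignoring the rest: L(U) is { openⁿ atom closeⁿ : n ≥ 0 }. The bracket depth fixes n, and the derivation is forced at every step.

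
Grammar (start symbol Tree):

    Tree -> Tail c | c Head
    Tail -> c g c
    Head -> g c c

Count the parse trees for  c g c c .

Parse trees for c g c c:
  [Tree [Tail c g c] c]
  [Tree c [Head g c c]]

2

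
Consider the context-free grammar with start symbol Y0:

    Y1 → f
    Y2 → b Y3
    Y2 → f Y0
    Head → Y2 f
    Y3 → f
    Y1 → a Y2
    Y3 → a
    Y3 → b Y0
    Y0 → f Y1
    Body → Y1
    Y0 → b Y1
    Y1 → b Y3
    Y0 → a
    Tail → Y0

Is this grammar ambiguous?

(Head, Tail, Body are unreachable from Y0, so their rules don't affect L(Y0).) Restricted to the reachable nonterminals, every rule has the form A → t or A → t B, and no two rules for the same A share a first terminal. The grammar encodes a DFA — one run per string.

Unambiguous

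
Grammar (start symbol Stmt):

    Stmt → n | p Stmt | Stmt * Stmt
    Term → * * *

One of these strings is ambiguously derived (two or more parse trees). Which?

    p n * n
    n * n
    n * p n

p n * n: 2 trees
n * n: 1 tree
n * p n: 1 tree

p n * n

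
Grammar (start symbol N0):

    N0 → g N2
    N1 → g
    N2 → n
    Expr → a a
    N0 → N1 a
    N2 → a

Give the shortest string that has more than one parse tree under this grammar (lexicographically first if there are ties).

length 2: g a has 2 parse trees

Two derivations of g a:
  N0 ⇒ g N2 ⇒ g a
  N0 ⇒ N1 a ⇒ g a

g a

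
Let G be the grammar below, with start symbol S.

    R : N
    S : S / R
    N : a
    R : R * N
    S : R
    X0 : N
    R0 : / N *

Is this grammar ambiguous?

Unambiguous

Only S, R, N are reachable from S; ignoring the rest: The grammar is stratified — S handles '/' (left-recursive), R handles '*', N atoms. Each operator has a fixed associativity and precedence level, so every string has one parse.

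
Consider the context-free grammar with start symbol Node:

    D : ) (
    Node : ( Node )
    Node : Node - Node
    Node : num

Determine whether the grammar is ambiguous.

Ambiguous

Witness: num - num - num

Derivation 1: Node ⇒ Node - Node ⇒ Node - Node - Node ⇒ num - Node - Node ⇒ num - num - Node ⇒ num - num - num
Derivation 2: Node ⇒ Node - Node ⇒ num - Node ⇒ num - Node - Node ⇒ num - num - Node ⇒ num - num - num

Two distinct leftmost derivations for the same string.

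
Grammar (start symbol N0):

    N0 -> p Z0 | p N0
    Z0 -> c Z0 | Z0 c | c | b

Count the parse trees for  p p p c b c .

2

Parse trees for p p p c b c:
  [N0 p [N0 p [N0 p [Z0 c [Z0 [Z0 b] c]]]]]
  [N0 p [N0 p [N0 p [Z0 [Z0 c [Z0 b]] c]]]]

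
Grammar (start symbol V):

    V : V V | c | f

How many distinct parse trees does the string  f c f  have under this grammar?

2

Parse trees for f c f:
  [V [V f] [V [V c] [V f]]]
  [V [V [V f] [V c]] [V f]]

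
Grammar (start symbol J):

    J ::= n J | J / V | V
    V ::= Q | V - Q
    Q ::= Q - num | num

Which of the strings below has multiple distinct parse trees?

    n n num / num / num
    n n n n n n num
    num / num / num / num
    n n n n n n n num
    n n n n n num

n n num / num / num

n n num / num / num: 6 trees
n n n n n n num: 1 tree
num / num / num / num: 1 tree
n n n n n n n num: 1 tree
n n n n n num: 1 tree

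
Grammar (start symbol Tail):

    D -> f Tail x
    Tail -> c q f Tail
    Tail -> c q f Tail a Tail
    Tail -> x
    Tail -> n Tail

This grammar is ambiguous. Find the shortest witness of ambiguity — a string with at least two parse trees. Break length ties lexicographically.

c q f c q f x a x

length 1: no string has ≥2 trees
length 2: no string has ≥2 trees
length 3: no string has ≥2 trees
length 4: no string has ≥2 trees
length 5: no string has ≥2 trees
length 6: no string has ≥2 trees
length 7: no string has ≥2 trees
length 8: no string has ≥2 trees
length 9: c q f c q f x a x has 2 parse trees

Two derivations of c q f c q f x a x:
  Tail ⇒ c q f Tail ⇒ c q f c q f Tail a Tail ⇒ c q f c q f x a Tail ⇒ c q f c q f x a x
  Tail ⇒ c q f Tail a Tail ⇒ c q f c q f Tail a Tail ⇒ c q f c q f x a Tail ⇒ c q f c q f x a x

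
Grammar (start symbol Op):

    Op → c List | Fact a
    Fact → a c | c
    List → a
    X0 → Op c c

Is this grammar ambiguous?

Ambiguous

Witness: c a

Derivation 1: Op ⇒ c List ⇒ c a
Derivation 2: Op ⇒ Fact a ⇒ c a

Two distinct leftmost derivations for the same string.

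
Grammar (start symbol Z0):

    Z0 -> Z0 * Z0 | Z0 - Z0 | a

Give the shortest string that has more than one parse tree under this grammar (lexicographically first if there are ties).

length 1: no string has ≥2 trees
length 3: no string has ≥2 trees
length 5: a * a * a has 2 parse trees

Two derivations of a * a * a:
  Z0 ⇒ Z0 * Z0 ⇒ Z0 * Z0 * Z0 ⇒ a * Z0 * Z0 ⇒ a * a * Z0 ⇒ a * a * a
  Z0 ⇒ Z0 * Z0 ⇒ a * Z0 ⇒ a * Z0 * Z0 ⇒ a * a * Z0 ⇒ a * a * a

a * a * a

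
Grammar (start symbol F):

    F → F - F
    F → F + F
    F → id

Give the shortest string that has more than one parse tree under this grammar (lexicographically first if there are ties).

id + id + id

length 1: no string has ≥2 trees
length 3: no string has ≥2 trees
length 5: id + id + id has 2 parse trees

Two derivations of id + id + id:
  F ⇒ F + F ⇒ F + F + F ⇒ id + F + F ⇒ id + id + F ⇒ id + id + id
  F ⇒ F + F ⇒ id + F ⇒ id + F + F ⇒ id + id + F ⇒ id + id + id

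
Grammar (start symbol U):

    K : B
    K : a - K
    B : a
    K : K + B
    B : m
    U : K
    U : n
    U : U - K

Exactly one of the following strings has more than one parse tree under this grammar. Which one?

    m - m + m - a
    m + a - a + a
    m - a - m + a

m - a - m + a

m - m + m - a: 1 tree
m + a - a + a: 1 tree
m - a - m + a: 3 trees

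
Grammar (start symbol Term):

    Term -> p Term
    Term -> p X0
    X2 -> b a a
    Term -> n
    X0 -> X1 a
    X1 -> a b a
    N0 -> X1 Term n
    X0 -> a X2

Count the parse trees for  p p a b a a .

Parse trees for p p a b a a:
  [Term p [Term p [X0 [X1 a b a] a]]]
  [Term p [Term p [X0 a [X2 b a a]]]]

2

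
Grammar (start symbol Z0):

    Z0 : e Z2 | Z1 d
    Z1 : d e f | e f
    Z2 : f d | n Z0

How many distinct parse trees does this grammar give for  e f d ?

2

Parse trees for e f d:
  [Z0 e [Z2 f d]]
  [Z0 [Z1 e f] d]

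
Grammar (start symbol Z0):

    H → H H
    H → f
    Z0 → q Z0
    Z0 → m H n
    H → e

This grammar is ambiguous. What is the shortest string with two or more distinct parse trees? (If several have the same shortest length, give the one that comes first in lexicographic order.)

m e e e n

length 3: no string has ≥2 trees
length 4: no string has ≥2 trees
length 5: m e e e n has 2 parse trees

Two derivations of m e e e n:
  Z0 ⇒ m H n ⇒ m H H n ⇒ m H H H n ⇒ m e H H n ⇒ m e e H n ⇒ m e e e n
  Z0 ⇒ m H n ⇒ m H H n ⇒ m e H n ⇒ m e H H n ⇒ m e e H n ⇒ m e e e n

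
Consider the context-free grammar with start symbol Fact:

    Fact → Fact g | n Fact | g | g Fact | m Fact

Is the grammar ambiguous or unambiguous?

Witness: g g

Derivation 1: Fact ⇒ Fact g ⇒ g g
Derivation 2: Fact ⇒ g Fact ⇒ g g

Two distinct leftmost derivations for the same string.

Ambiguous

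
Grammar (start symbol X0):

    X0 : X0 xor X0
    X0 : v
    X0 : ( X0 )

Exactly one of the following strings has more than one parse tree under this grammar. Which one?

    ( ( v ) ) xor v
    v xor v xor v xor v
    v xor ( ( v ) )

( ( v ) ) xor v: 1 tree
v xor v xor v xor v: 5 trees
v xor ( ( v ) ): 1 tree

v xor v xor v xor v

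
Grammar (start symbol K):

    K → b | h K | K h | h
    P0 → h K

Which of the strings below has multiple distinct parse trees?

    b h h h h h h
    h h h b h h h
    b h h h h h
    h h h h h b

b h h h h h h: 1 tree
h h h b h h h: 20 trees
b h h h h h: 1 tree
h h h h h b: 1 tree

h h h b h h h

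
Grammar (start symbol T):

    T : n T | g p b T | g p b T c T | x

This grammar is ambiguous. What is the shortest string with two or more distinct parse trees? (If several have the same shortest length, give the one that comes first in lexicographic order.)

length 1: no string has ≥2 trees
length 2: no string has ≥2 trees
length 3: no string has ≥2 trees
length 4: no string has ≥2 trees
length 5: no string has ≥2 trees
length 6: no string has ≥2 trees
length 7: no string has ≥2 trees
length 8: no string has ≥2 trees
length 9: g p b g p b x c x has 2 parse trees

Two derivations of g p b g p b x c x:
  T ⇒ g p b T ⇒ g p b g p b T c T ⇒ g p b g p b x c T ⇒ g p b g p b x c x
  T ⇒ g p b T c T ⇒ g p b g p b T c T ⇒ g p b g p b x c T ⇒ g p b g p b x c x

g p b g p b x c x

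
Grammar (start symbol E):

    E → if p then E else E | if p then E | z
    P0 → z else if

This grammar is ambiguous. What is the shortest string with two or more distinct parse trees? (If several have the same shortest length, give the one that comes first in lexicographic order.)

length 1: no string has ≥2 trees
length 4: no string has ≥2 trees
length 6: no string has ≥2 trees
length 7: no string has ≥2 trees
length 9: if p then if p then z else z has 2 parse trees

Two derivations of if p then if p then z else z:
  E ⇒ if p then E else E ⇒ if p then if p then E else E ⇒ if p then if p then z else E ⇒ if p then if p then z else z
  E ⇒ if p then E ⇒ if p then if p then E else E ⇒ if p then if p then z else E ⇒ if p then if p then z else z

if p then if p then z else z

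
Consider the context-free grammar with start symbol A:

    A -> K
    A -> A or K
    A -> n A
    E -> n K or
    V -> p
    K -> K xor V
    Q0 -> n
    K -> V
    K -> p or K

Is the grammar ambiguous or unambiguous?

Ambiguous

Witness: p or p

Derivation 1: A ⇒ K ⇒ p or K ⇒ p or V ⇒ p or p
Derivation 2: A ⇒ A or K ⇒ K or K ⇒ V or K ⇒ p or K ⇒ p or V ⇒ p or p

Two distinct leftmost derivations for the same string.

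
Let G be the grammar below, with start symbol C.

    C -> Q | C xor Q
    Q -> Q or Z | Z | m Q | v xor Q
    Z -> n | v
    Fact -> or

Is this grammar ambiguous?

Witness: v xor n

Derivation 1: C ⇒ Q ⇒ v xor Q ⇒ v xor Z ⇒ v xor n
Derivation 2: C ⇒ C xor Q ⇒ Q xor Q ⇒ Z xor Q ⇒ v xor Q ⇒ v xor Z ⇒ v xor n

Two distinct leftmost derivations for the same string.

Ambiguous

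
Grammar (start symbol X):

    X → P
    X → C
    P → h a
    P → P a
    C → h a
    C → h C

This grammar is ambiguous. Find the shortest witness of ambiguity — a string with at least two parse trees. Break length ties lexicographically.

length 2: h a has 2 parse trees

Two derivations of h a:
  X ⇒ P ⇒ h a
  X ⇒ C ⇒ h a

h a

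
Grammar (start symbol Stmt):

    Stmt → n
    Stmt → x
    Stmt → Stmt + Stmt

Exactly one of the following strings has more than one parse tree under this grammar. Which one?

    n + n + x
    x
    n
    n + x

n + n + x: 2 trees
x: 1 tree
n: 1 tree
n + x: 1 tree

n + n + x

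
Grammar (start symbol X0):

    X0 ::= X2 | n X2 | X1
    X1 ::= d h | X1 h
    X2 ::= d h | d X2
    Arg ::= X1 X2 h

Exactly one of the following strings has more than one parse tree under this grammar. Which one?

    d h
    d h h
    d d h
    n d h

d h: 2 trees
d h h: 1 tree
d d h: 1 tree
n d h: 1 tree

d h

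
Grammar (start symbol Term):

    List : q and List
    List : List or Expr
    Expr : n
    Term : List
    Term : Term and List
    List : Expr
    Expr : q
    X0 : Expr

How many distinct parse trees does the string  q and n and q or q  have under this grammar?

2

Parse trees for q and n and q or q:
  [Term [Term [List q and [List [Expr n]]]] and [List [List [Expr q]] or [Expr q]]]
  [Term [Term [Term [List [Expr q]]] and [List [Expr n]]] and [List [List [Expr q]] or [Expr q]]]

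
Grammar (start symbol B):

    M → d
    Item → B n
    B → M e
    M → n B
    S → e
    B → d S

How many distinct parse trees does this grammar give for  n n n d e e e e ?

Parse trees for n n n d e e e e:
  [B [M n [B [M n [B [M n [B [M d] e]] e]] e]] e]
  [B [M n [B [M n [B [M n [B d [S e]]] e]] e]] e]

2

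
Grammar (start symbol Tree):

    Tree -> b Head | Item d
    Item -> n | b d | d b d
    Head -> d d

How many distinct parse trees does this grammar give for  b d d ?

Parse trees for b d d:
  [Tree b [Head d d]]
  [Tree [Item b d] d]

2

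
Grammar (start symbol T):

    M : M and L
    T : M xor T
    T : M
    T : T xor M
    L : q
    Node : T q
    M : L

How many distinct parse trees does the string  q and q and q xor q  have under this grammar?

2

Parse trees for q and q and q xor q:
  [T [M [M [M [L q]] and [L q]] and [L q]] xor [T [M [L q]]]]
  [T [T [M [M [M [L q]] and [L q]] and [L q]]] xor [M [L q]]]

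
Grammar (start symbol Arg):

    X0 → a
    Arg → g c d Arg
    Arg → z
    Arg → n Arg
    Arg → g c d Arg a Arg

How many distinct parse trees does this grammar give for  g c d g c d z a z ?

Parse trees for g c d g c d z a z:
  [Arg g c d [Arg g c d [Arg z] a [Arg z]]]
  [Arg g c d [Arg g c d [Arg z]] a [Arg z]]

2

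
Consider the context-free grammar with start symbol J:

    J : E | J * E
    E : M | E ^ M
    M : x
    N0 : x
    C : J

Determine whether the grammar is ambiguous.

(N0, C are unreachable from J, so their rules don't affect L(J).) The grammar is stratified — J handles '*' (left-recursive), E handles '^', M atoms. Each operator has a fixed associativity and precedence level, so every string has one parse.

Unambiguous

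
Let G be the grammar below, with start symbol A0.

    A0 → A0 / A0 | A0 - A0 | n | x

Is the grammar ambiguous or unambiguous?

Witness: n - n - n

Derivation 1: A0 ⇒ A0 - A0 ⇒ A0 - A0 - A0 ⇒ n - A0 - A0 ⇒ n - n - A0 ⇒ n - n - n
Derivation 2: A0 ⇒ A0 - A0 ⇒ n - A0 ⇒ n - A0 - A0 ⇒ n - n - A0 ⇒ n - n - n

Two distinct leftmost derivations for the same string.

Ambiguous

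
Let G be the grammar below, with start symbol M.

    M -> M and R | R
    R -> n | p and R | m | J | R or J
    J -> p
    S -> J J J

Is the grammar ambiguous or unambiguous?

Ambiguous

Witness: p and m

Derivation 1: M ⇒ M and R ⇒ R and R ⇒ J and R ⇒ p and R ⇒ p and m
Derivation 2: M ⇒ R ⇒ p and R ⇒ p and m

Two distinct leftmost derivations for the same string.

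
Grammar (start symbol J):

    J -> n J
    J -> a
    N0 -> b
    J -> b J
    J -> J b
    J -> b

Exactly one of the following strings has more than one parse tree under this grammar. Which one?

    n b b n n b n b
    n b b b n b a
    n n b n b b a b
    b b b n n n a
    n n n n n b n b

n n b n b b a b

n b b n n b n b: 1 tree
n b b b n b a: 1 tree
n n b n b b a b: 7 trees
b b b n n n a: 1 tree
n n n n n b n b: 1 tree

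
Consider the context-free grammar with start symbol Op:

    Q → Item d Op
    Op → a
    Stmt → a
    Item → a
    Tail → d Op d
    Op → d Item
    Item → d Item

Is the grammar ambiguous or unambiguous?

Unambiguous

(Q, Stmt, Tail are unreachable from Op, so their rules don't affect L(Op).) The reachable rules are right-linear with at most one rule per (nonterminal, next-terminal) pair. Each input token forces the next rule, so parsing is deterministic.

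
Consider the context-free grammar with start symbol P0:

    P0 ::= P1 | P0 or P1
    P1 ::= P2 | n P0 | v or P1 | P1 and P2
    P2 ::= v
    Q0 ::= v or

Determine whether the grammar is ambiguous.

Witness: v or v

Derivation 1: P0 ⇒ P1 ⇒ v or P1 ⇒ v or P2 ⇒ v or v
Derivation 2: P0 ⇒ P0 or P1 ⇒ P1 or P1 ⇒ P2 or P1 ⇒ v or P1 ⇒ v or P2 ⇒ v or v

Two distinct leftmost derivations for the same string.

Ambiguous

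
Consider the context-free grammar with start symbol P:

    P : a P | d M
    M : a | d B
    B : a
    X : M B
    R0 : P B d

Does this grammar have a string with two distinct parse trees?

Unambiguous

Only P, M, B are reachable from P; ignoring the rest: Each reachable nonterminal has at most one production per leading terminal, and all productions are right-linear; the derivation is determined token-by-token.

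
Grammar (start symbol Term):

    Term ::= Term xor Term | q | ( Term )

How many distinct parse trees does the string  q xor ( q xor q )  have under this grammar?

Parse trees for q xor ( q xor q ):
  [Term [Term q] xor [Term ( [Term [Term q] xor [Term q]] )]]

1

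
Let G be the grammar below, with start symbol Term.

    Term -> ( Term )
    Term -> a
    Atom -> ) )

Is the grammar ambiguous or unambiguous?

Unambiguous

Only Term is reachable from Term; ignoring the rest: L(Term) is { openⁿ atom closeⁿ : n ≥ 0 }. The bracket depth fixes n, and the derivation is forced at every step.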